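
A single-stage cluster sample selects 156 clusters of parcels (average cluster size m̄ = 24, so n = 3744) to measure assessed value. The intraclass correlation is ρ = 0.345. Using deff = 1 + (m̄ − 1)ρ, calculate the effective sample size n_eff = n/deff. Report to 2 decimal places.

deff = 1 + (24 − 1)·0.345 = 1 + 7.935 = 8.935.
n_eff = 3744 / 8.935 = 419.03.

419.03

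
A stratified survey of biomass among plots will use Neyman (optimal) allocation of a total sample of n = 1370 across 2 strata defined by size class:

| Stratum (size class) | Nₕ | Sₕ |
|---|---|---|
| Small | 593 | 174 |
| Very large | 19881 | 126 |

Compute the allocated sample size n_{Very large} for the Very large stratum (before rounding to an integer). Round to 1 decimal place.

1315.8

Neyman allocation: nₕ = n·NₕSₕ / Σⱼ NⱼSⱼ.
Σ NⱼSⱼ = 593·174 + 19881·126 = 2.608188 × 10^6.
n_{Very large} = 1370·19881·126 / (2.608188 × 10^6) = 1315.8.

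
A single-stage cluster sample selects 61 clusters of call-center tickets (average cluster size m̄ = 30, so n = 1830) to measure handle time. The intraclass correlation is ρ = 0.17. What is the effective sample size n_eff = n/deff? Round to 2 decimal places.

deff = 1 + (30 − 1)·0.17 = 1 + 4.93 = 5.93.
n_eff = 1830 / 5.93 = 308.60.

308.60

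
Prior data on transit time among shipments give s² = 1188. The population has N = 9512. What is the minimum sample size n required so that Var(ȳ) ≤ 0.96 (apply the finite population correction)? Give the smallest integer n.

Without fpc, n₀ = s²/D = 1188/0.96 = 1237.5000.
With fpc, (1 − n/N)·s²/n ≤ D requires n ≥ n₀/(1 + n₀/N) = 1237.5000/(1 + 1237.5000/9512) = 1095.0370.
Rounding up, n = 1096.

1096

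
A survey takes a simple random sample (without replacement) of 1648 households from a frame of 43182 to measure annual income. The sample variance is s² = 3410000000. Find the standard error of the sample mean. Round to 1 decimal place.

1410.7

Under SRS without replacement, Var(ȳ) = (1 − f)·s²/n with f = n/N = 1648/43182 = 0.03816405.
Var(ȳ) = (1 − 0.03816405)·3410000000/1648 = 0.96183595·2.0691748 × 10^6 = 1.9902067 × 10^6.
SE(ȳ) = √(1.9902067 × 10^6) = 1410.7.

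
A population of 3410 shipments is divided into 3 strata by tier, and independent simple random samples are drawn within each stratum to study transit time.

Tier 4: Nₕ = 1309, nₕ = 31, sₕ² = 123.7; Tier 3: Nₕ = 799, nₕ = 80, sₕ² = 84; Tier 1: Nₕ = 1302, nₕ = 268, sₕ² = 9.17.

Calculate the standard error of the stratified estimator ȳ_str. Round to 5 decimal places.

Var(ȳ_str) = Σₕ Wₕ²(1 − fₕ)sₕ²/nₕ with Wₕ = Nₕ/N, N = 3410.
Tier 4: Wₕ = 0.38387097; term = 0.38387097²·(1 − 0.02368220)·123.7/31 = 0.57407647.
Tier 3: Wₕ = 0.23431085; term = 0.23431085²·(1 − 0.10012516)·84/80 = 0.051874773.
Tier 1: Wₕ = 0.38181818; term = 0.38181818²·(1 − 0.20583717)·9.17/268 = 0.0039614785.
Sum = 0.62991272.
SE = √(0.62991272) = 0.79367.

0.79367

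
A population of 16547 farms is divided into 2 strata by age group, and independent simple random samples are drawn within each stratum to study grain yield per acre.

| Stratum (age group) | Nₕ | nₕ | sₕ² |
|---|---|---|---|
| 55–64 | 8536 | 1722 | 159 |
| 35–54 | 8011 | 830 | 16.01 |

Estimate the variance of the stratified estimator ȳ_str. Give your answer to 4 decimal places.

Var(ȳ_str) = Σₕ Wₕ²(1 − fₕ)sₕ²/nₕ with Wₕ = Nₕ/N, N = 16547.
55–64: Wₕ = 0.51586390; term = 0.51586390²·(1 − 0.20173383)·159/1722 = 0.019614714.
35–54: Wₕ = 0.48413610; term = 0.48413610²·(1 − 0.10360754)·16.01/830 = 0.0040527178.
Sum = 0.023667432.

0.0237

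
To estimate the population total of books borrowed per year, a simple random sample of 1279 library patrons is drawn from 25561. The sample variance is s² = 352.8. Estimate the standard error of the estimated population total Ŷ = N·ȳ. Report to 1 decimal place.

Var(Ŷ) = N²·Var(ȳ) = N²·(1 − n/N)·s²/n.
f = 1279/25561 = 0.05003717; Var(ȳ) = 0.94996283·352.8/1279 = 0.26203822.
Var(Ŷ) = 25561² · 0.26203822 = 1.7120653 × 10^8.
SE(Ŷ) = √(1.7120653 × 10^8) = 13084.6.

13084.6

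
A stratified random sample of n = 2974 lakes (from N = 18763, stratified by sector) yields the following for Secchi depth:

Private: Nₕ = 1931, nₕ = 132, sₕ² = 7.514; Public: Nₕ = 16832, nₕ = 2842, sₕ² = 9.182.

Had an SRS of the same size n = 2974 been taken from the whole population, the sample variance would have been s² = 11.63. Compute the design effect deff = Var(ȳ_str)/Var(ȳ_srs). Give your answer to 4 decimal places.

Var(ȳ_str) = Σ Wₕ²(1−fₕ)sₕ²/nₕ with Wₕ = Nₕ/18763:
  Private: (1931/18763)²·(1−132/1931)·7.514/132 = 5.6170222 × 10^-4
  Public: (16832/18763)²·(1−2842/16832)·9.182/2842 = 0.0021610365
  → Var(ȳ_str) = 0.0027227387.
Var(ȳ_srs) = (1 − 2974/18763)·11.63/2974 = 0.0032907213.
deff = 0.0027227387 / 0.0032907213 = 0.8274.

0.8274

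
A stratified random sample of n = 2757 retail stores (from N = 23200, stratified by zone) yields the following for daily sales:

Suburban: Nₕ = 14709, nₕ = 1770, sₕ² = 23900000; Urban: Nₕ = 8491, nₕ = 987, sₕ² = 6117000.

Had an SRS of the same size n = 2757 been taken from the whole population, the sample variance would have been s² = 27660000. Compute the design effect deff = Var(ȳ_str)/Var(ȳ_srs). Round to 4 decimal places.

0.6231

Var(ȳ_str) = Σ Wₕ²(1−fₕ)sₕ²/nₕ with Wₕ = Nₕ/23200:
  Suburban: (14709/23200)²·(1−1770/14709)·23900000/1770 = 4774.5509
  Urban: (8491/23200)²·(1−987/8491)·6117000/987 = 733.66369
  → Var(ȳ_str) = 5508.2146.
Var(ȳ_srs) = (1 − 2757/23200)·27660000/2757 = 8840.4028.
deff = 5508.2146 / 8840.4028 = 0.6231.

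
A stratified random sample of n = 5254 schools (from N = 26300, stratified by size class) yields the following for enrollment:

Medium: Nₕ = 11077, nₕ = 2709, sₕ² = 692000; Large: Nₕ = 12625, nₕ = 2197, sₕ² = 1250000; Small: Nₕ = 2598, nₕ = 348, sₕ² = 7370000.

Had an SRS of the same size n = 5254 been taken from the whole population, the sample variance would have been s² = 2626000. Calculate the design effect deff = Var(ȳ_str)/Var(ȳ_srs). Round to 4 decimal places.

Var(ȳ_str) = Σ Wₕ²(1−fₕ)sₕ²/nₕ with Wₕ = Nₕ/26300:
  Medium: (11077/26300)²·(1−2709/11077)·692000/2709 = 34.231775
  Large: (12625/26300)²·(1−2197/12625)·1250000/2197 = 108.29312
  Small: (2598/26300)²·(1−348/2598)·7370000/348 = 178.97749
  → Var(ȳ_str) = 321.50239.
Var(ȳ_srs) = (1 − 5254/26300)·2626000/5254 = 399.96176.
deff = 321.50239 / 399.96176 = 0.8038.

0.8038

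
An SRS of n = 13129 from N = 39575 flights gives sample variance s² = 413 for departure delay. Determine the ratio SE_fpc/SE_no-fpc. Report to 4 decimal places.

0.8175

f = n/N = 13129/39575 = 0.33174984.
SE_no-fpc = √(s²/n) = 0.17736144; SE_fpc = √((1−f)s²/n) = 0.14498689.
Ratio = √(1−f) = 0.81746569.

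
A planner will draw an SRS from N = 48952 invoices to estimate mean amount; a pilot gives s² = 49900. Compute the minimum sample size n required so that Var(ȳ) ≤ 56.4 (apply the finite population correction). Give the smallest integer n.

870

Without fpc, n₀ = s²/D = 49900/56.4 = 884.7518.
With fpc, (1 − n/N)·s²/n ≤ D requires n ≥ n₀/(1 + n₀/N) = 884.7518/(1 + 884.7518/48952) = 869.0448.
Rounding up, n = 870.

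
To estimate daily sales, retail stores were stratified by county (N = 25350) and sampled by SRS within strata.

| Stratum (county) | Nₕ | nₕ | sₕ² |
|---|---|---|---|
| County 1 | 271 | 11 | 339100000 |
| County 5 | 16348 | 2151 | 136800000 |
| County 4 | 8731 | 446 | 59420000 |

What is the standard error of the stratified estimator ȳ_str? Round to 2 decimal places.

203.34

Var(ȳ_str) = Σₕ Wₕ²(1 − fₕ)sₕ²/nₕ with Wₕ = Nₕ/N, N = 25350.
County 1: Wₕ = 0.01069034; term = 0.01069034²·(1 − 0.04059041)·339100000/11 = 3380.0398.
County 5: Wₕ = 0.64489152; term = 0.64489152²·(1 − 0.13157573)·136800000/2151 = 22969.47.
County 4: Wₕ = 0.34441815; term = 0.34441815²·(1 − 0.05108235)·59420000/446 = 14996.792.
Sum = 41346.302.
SE = √(41346.302) = 203.34.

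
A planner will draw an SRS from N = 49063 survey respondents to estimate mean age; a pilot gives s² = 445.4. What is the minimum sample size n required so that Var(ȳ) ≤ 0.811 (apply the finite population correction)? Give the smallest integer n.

544

Without fpc, n₀ = s²/D = 445.4/0.811 = 549.1985.
With fpc, (1 − n/N)·s²/n ≤ D requires n ≥ n₀/(1 + n₀/N) = 549.1985/(1 + 549.1985/49063) = 543.1190.
Rounding up, n = 544.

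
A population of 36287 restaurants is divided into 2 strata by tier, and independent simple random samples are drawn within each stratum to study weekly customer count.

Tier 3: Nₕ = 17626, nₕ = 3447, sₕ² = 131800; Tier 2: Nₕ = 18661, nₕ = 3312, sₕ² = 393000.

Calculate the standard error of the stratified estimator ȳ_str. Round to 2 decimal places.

5.75

Var(ȳ_str) = Σₕ Wₕ²(1 − fₕ)sₕ²/nₕ with Wₕ = Nₕ/N, N = 36287.
Tier 3: Wₕ = 0.48573869; term = 0.48573869²·(1 − 0.19556337)·131800/3447 = 7.257238.
Tier 2: Wₕ = 0.51426131; term = 0.51426131²·(1 − 0.17748245)·393000/3312 = 25.81161.
Sum = 33.068848.
SE = √(33.068848) = 5.75.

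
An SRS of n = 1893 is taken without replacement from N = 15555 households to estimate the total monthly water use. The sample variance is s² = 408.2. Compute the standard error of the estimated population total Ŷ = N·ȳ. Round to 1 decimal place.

Var(Ŷ) = N²·Var(ȳ) = N²·(1 − n/N)·s²/n.
f = 1893/15555 = 0.12169720; Var(ȳ) = 0.87830280·408.2/1893 = 0.18939419.
Var(Ŷ) = 15555² · 0.18939419 = 4.5825444 × 10^7.
SE(Ŷ) = √(4.5825444 × 10^7) = 6769.4.

6769.4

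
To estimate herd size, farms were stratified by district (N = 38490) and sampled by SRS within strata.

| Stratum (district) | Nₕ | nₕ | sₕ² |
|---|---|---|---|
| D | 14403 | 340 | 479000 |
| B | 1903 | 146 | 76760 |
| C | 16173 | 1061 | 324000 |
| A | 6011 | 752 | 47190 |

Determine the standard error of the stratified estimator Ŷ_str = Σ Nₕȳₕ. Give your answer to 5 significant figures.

Var(Ŷ_str) = Σₕ Nₕ²(1 − fₕ)sₕ²/nₕ.
D: 14403²·(1 − 340/14403)·479000/340 = 2.8535635 × 10^11.
B: 1903²·(1 − 146/1903)·76760/146 = 1.7578939 × 10^9.
C: 16173²·(1 − 1061/16173)·324000/1061 = 7.4634935 × 10^10.
A: 6011²·(1 − 752/6011)·47190/752 = 1.9837276 × 10^9.
Sum = 3.6373291 × 10^11.
SE = √(3.6373291 × 10^11) = 603100.

603100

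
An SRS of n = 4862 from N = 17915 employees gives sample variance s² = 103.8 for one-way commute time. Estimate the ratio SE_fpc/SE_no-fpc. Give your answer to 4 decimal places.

f = n/N = 4862/17915 = 0.27139269.
SE_no-fpc = √(s²/n) = 0.14611379; SE_fpc = √((1−f)s²/n) = 0.12472053.
Ratio = √(1−f) = 0.85358498.

0.8536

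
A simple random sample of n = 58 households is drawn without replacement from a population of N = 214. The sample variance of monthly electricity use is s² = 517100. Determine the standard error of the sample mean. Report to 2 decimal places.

80.62

Under SRS without replacement, Var(ȳ) = (1 − f)·s²/n with f = n/N = 58/214 = 0.27102804.
Var(ȳ) = (1 − 0.27102804)·517100/58 = 0.72897196·8915.5172 = 6499.1621.
SE(ȳ) = √(6499.1621) = 80.62.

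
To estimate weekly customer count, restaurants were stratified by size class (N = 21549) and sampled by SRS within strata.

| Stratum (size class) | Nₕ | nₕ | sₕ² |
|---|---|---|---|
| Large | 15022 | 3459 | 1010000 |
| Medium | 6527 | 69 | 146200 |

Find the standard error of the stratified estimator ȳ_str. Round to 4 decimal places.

Var(ȳ_str) = Σₕ Wₕ²(1 − fₕ)sₕ²/nₕ with Wₕ = Nₕ/N, N = 21549.
Large: Wₕ = 0.69710891; term = 0.69710891²·(1 − 0.23026228)·1010000/3459 = 109.22319.
Medium: Wₕ = 0.30289109; term = 0.30289109²·(1 − 0.01057147)·146200/69 = 192.33384.
Sum = 301.55703.
SE = √(301.55703) = 17.3654.

17.3654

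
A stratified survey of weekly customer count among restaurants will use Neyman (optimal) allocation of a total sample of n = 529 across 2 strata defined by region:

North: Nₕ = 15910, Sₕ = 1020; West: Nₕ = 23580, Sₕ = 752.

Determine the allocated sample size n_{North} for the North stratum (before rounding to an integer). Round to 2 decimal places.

Neyman allocation: nₕ = n·NₕSₕ / Σⱼ NⱼSⱼ.
Σ NⱼSⱼ = 15910·1020 + 23580·752 = 3.396036 × 10^7.
n_{North} = 529·15910·1020 / (3.396036 × 10^7) = 252.79.

252.79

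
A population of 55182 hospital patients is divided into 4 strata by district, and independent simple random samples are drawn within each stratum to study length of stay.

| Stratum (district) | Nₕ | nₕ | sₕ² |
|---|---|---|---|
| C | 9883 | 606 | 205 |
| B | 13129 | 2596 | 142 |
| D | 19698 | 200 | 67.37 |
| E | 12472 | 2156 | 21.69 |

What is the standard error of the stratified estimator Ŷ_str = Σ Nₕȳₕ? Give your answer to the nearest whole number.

13010

Var(Ŷ_str) = Σₕ Nₕ²(1 − fₕ)sₕ²/nₕ.
C: 9883²·(1 − 606/9883)·205/606 = 3.1015414 × 10^7.
B: 13129²·(1 − 2596/13129)·142/2596 = 7.5642764 × 10^6.
D: 19698²·(1 − 200/19698)·67.37/200 = 1.2937452 × 10^8.
E: 12472²·(1 − 2156/12472)·21.69/2156 = 1.2943694 × 10^6.
Sum = 1.6924858 × 10^8.
SE = √(1.6924858 × 10^8) = 13010.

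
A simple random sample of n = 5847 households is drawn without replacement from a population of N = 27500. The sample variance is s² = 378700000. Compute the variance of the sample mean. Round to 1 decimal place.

Under SRS without replacement, Var(ȳ) = (1 − f)·s²/n with f = n/N = 5847/27500 = 0.21261818.
Var(ȳ) = (1 − 0.21261818)·378700000/5847 = 0.78738182·64768.257 = 50997.348.

50997.3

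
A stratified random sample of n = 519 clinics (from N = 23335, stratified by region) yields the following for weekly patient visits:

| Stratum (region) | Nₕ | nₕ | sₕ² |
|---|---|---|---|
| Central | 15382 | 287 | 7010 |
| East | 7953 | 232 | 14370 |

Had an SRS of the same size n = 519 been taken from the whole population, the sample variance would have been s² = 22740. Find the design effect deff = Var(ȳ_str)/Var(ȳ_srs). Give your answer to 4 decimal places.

0.4062

Var(ȳ_str) = Σ Wₕ²(1−fₕ)sₕ²/nₕ with Wₕ = Nₕ/23335:
  Central: (15382/23335)²·(1−287/15382)·7010/287 = 10.415172
  East: (7953/23335)²·(1−232/7953)·14370/232 = 6.98486
  → Var(ȳ_str) = 17.400032.
Var(ȳ_srs) = (1 − 519/23335)·22740/519 = 42.840527.
deff = 17.400032 / 42.840527 = 0.4062.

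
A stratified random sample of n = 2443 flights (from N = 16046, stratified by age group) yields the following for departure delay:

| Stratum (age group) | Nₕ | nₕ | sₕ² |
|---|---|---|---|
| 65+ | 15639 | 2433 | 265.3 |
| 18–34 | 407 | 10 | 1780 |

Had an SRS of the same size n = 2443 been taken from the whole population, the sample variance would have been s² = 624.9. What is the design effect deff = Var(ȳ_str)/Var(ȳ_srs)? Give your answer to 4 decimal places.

Var(ȳ_str) = Σ Wₕ²(1−fₕ)sₕ²/nₕ with Wₕ = Nₕ/16046:
  65+: (15639/16046)²·(1−2433/15639)·265.3/2433 = 0.087466518
  18–34: (407/16046)²·(1−10/407)·1780/10 = 0.11170467
  → Var(ȳ_str) = 0.19917119.
Var(ȳ_srs) = (1 − 2443/16046)·624.9/2443 = 0.21684777.
deff = 0.19917119 / 0.21684777 = 0.9185.

0.9185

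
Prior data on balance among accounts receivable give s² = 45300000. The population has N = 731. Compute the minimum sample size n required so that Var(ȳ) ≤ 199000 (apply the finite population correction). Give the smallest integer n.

Without fpc, n₀ = s²/D = 45300000/199000 = 227.6382.
With fpc, (1 − n/N)·s²/n ≤ D requires n ≥ n₀/(1 + n₀/N) = 227.6382/(1 + 227.6382/731) = 173.5832.
Rounding up, n = 174.

174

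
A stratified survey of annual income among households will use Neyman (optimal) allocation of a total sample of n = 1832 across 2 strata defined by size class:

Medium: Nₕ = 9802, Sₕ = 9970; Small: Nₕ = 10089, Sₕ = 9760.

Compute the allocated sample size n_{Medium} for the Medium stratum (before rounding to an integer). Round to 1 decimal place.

Neyman allocation: nₕ = n·NₕSₕ / Σⱼ NⱼSⱼ.
Σ NⱼSⱼ = 9802·9970 + 10089·9760 = 1.9619458 × 10^8.
n_{Medium} = 1832·9802·9970 / (1.9619458 × 10^8) = 912.5.

912.5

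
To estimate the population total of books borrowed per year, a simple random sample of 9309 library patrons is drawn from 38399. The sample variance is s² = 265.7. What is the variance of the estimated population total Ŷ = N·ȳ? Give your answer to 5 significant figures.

3.1882 × 10^7

Var(Ŷ) = N²·Var(ȳ) = N²·(1 − n/N)·s²/n.
f = 9309/38399 = 0.24242819; Var(ȳ) = 0.75757181·265.7/9309 = 0.02162282.
Var(Ŷ) = 38399² · 0.02162282 = 3.1882485 × 10^7.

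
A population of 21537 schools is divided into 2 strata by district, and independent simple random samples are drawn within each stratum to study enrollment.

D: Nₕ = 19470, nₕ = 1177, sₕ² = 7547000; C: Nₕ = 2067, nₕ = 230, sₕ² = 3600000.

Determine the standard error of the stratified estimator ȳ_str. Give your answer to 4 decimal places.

71.0752

Var(ȳ_str) = Σₕ Wₕ²(1 − fₕ)sₕ²/nₕ with Wₕ = Nₕ/N, N = 21537.
D: Wₕ = 0.90402563; term = 0.90402563²·(1 − 0.06045198)·7547000/1177 = 4923.55.
C: Wₕ = 0.09597437; term = 0.09597437²·(1 − 0.11127238)·3600000/230 = 128.1309.
Sum = 5051.6809.
SE = √(5051.6809) = 71.0752.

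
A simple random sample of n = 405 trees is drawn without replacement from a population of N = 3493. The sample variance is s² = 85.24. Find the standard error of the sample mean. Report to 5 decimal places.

Under SRS without replacement, Var(ȳ) = (1 − f)·s²/n with f = n/N = 405/3493 = 0.11594618.
Var(ȳ) = (1 − 0.11594618)·85.24/405 = 0.88405382·0.21046914 = 0.18606604.
SE(ȳ) = √(0.18606604) = 0.43135.

0.43135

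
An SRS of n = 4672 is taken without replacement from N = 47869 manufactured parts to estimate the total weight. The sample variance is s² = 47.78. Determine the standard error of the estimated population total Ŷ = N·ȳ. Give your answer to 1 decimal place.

4598.6

Var(Ŷ) = N²·Var(ȳ) = N²·(1 − n/N)·s²/n.
f = 4672/47869 = 0.09759970; Var(ȳ) = 0.90240030·47.78/4672 = 0.0092287428.
Var(Ŷ) = 47869² · 0.0092287428 = 2.1147121 × 10^7.
SE(Ŷ) = √(2.1147121 × 10^7) = 4598.6.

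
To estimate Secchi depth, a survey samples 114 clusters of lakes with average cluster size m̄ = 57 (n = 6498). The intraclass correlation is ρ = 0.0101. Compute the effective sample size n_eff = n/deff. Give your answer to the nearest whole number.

deff = 1 + (57 − 1)·0.0101 = 1 + 0.5656 = 1.5656.
n_eff = 6498 / 1.5656 = 4150.

4150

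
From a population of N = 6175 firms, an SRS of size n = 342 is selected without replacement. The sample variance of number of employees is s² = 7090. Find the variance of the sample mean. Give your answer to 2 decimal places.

Under SRS without replacement, Var(ȳ) = (1 − f)·s²/n with f = n/N = 342/6175 = 0.05538462.
Var(ȳ) = (1 − 0.05538462)·7090/342 = 0.94461538·20.730994 = 19.582816.

19.58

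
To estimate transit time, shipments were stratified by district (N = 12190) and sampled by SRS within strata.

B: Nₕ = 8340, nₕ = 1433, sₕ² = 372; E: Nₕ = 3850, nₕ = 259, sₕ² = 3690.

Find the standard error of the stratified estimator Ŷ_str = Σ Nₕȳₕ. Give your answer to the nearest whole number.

14558

Var(Ŷ_str) = Σₕ Nₕ²(1 − fₕ)sₕ²/nₕ.
B: 8340²·(1 − 1433/8340)·372/1433 = 1.4953824 × 10^7.
E: 3850²·(1 − 259/3850)·3690/259 = 1.969712 × 10^8.
Sum = 2.1192502 × 10^8.
SE = √(2.1192502 × 10^8) = 14558.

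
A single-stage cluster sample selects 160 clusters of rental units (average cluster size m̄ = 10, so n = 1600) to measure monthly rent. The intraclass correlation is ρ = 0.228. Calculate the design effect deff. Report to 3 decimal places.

deff = 1 + (10 − 1)·0.228 = 1 + 2.052 = 3.052.

3.052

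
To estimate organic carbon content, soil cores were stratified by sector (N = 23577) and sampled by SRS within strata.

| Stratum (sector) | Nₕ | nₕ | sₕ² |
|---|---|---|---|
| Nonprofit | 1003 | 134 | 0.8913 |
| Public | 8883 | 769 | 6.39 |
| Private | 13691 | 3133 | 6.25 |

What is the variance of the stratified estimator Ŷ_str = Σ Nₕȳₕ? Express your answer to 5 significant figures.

893080

Var(Ŷ_str) = Σₕ Nₕ²(1 − fₕ)sₕ²/nₕ.
Nonprofit: 1003²·(1 − 134/1003)·0.8913/134 = 5797.4875.
Public: 8883²·(1 − 769/8883)·6.39/769 = 598920.51.
Private: 13691²·(1 − 3133/13691)·6.25/3133 = 288360.95.
Sum = 893078.95.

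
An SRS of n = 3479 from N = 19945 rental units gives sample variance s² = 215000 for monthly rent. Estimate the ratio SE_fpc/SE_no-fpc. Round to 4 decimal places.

f = n/N = 3479/19945 = 0.17442968.
SE_no-fpc = √(s²/n) = 7.8612574; SE_fpc = √((1−f)s²/n) = 7.1428092.
Ratio = √(1−f) = 0.90860900.

0.9086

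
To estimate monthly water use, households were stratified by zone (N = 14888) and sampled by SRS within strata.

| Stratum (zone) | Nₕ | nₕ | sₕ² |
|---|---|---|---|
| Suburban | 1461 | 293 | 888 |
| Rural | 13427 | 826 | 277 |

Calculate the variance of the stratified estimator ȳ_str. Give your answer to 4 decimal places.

Var(ȳ_str) = Σₕ Wₕ²(1 − fₕ)sₕ²/nₕ with Wₕ = Nₕ/N, N = 14888.
Suburban: Wₕ = 0.09813272; term = 0.09813272²·(1 − 0.20054757)·888/293 = 0.023332737.
Rural: Wₕ = 0.90186728; term = 0.90186728²·(1 − 0.06151784)·277/826 = 0.25598293.
Sum = 0.27931567.

0.2793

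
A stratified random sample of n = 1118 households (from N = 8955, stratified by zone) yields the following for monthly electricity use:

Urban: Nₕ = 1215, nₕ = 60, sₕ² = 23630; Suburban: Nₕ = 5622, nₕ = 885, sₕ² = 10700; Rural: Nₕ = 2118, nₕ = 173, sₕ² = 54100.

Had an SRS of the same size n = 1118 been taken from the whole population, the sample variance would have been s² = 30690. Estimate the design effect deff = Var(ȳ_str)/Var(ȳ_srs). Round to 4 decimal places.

Var(ȳ_str) = Σ Wₕ²(1−fₕ)sₕ²/nₕ with Wₕ = Nₕ/8955:
  Urban: (1215/8955)²·(1−60/1215)·23630/60 = 6.8919093
  Suburban: (5622/8955)²·(1−885/5622)·10700/885 = 4.0151664
  Rural: (2118/8955)²·(1−173/2118)·54100/173 = 16.064438
  → Var(ȳ_str) = 26.971514.
Var(ȳ_srs) = (1 − 1118/8955)·30690/1118 = 24.023669.
deff = 26.971514 / 24.023669 = 1.1227.

1.1227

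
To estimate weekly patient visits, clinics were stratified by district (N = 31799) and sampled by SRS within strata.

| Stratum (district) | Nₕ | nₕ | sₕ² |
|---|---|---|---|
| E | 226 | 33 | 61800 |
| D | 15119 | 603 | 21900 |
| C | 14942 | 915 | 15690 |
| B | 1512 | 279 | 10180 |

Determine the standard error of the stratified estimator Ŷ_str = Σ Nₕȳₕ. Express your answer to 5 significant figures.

Var(Ŷ_str) = Σₕ Nₕ²(1 − fₕ)sₕ²/nₕ.
E: 226²·(1 − 33/226)·61800/33 = 8.1684618 × 10^7.
D: 15119²·(1 − 603/15119)·21900/603 = 7.9707067 × 10^9.
C: 14942²·(1 − 915/14942)·15690/915 = 3.5939777 × 10^9.
B: 1512²·(1 − 279/1512)·10180/279 = 6.8023417 × 10^7.
Sum = 1.1714392 × 10^10.
SE = √(1.1714392 × 10^10) = 108230.

108230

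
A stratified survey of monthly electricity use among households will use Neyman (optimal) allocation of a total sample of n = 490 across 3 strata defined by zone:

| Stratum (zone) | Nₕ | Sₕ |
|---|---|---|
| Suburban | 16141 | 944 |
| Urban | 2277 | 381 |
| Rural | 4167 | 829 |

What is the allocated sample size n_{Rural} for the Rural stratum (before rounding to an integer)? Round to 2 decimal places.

86.54

Neyman allocation: nₕ = n·NₕSₕ / Σⱼ NⱼSⱼ.
Σ NⱼSⱼ = 16141·944 + 2277·381 + 4167·829 = 1.9559084 × 10^7.
n_{Rural} = 490·4167·829 / (1.9559084 × 10^7) = 86.54.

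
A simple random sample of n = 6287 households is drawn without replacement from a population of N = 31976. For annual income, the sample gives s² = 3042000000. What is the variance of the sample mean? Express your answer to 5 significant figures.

Under SRS without replacement, Var(ȳ) = (1 − f)·s²/n with f = n/N = 6287/31976 = 0.19661621.
Var(ȳ) = (1 − 0.19661621)·3042000000/6287 = 0.80338379·483855.57 = 388721.72.

388720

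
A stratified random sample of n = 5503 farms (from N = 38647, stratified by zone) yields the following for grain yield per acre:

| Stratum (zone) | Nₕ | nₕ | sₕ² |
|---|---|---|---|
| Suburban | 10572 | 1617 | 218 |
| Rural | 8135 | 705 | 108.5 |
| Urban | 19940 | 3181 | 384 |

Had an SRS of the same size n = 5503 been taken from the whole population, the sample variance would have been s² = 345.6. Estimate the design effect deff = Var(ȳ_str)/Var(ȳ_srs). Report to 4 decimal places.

Var(ȳ_str) = Σ Wₕ²(1−fₕ)sₕ²/nₕ with Wₕ = Nₕ/38647:
  Suburban: (10572/38647)²·(1−1617/10572)·218/1617 = 0.0085455033
  Rural: (8135/38647)²·(1−705/8135)·108.5/705 = 0.0062280977
  Urban: (19940/38647)²·(1−3181/19940)·384/3181 = 0.027009045
  → Var(ȳ_str) = 0.041782646.
Var(ȳ_srs) = (1 − 5503/38647)·345.6/5503 = 0.053859629.
deff = 0.041782646 / 0.053859629 = 0.7758.

0.7758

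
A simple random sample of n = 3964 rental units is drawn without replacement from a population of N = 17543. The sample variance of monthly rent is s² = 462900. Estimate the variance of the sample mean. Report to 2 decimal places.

Under SRS without replacement, Var(ȳ) = (1 − f)·s²/n with f = n/N = 3964/17543 = 0.22595907.
Var(ȳ) = (1 − 0.22595907)·462900/3964 = 0.77404093·116.77598 = 90.389391.

90.39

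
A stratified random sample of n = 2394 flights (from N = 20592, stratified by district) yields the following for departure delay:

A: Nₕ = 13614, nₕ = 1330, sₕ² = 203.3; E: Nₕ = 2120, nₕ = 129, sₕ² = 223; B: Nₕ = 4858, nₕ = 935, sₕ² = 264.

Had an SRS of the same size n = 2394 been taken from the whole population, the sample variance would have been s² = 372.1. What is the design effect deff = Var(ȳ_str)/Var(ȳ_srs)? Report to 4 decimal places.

Var(ȳ_str) = Σ Wₕ²(1−fₕ)sₕ²/nₕ with Wₕ = Nₕ/20592:
  A: (13614/20592)²·(1−1330/13614)·203.3/1330 = 0.06028569
  E: (2120/20592)²·(1−129/2120)·223/129 = 0.017207795
  B: (4858/20592)²·(1−935/4858)·264/935 = 0.012690276
  → Var(ȳ_str) = 0.090183761.
Var(ȳ_srs) = (1 − 2394/20592)·372.1/2394 = 0.13736012.
deff = 0.090183761 / 0.13736012 = 0.6565.

0.6565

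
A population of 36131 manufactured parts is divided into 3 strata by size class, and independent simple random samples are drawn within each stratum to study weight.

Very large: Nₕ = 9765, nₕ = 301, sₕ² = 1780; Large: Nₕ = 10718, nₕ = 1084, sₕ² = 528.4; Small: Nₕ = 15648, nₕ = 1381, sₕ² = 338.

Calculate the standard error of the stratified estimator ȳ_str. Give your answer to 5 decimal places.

0.70644

Var(ȳ_str) = Σₕ Wₕ²(1 − fₕ)sₕ²/nₕ with Wₕ = Nₕ/N, N = 36131.
Very large: Wₕ = 0.27026653; term = 0.27026653²·(1 − 0.03082437)·1780/301 = 0.41863981.
Large: Wₕ = 0.29664277; term = 0.29664277²·(1 − 0.10113827)·528.4/1084 = 0.038556176.
Small: Wₕ = 0.43309070; term = 0.43309070²·(1 − 0.08825409)·338/1381 = 0.041855695.
Sum = 0.49905168.
SE = √(0.49905168) = 0.70644.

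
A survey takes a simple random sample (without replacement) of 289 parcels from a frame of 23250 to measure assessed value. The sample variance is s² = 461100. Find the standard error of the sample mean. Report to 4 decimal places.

Under SRS without replacement, Var(ȳ) = (1 − f)·s²/n with f = n/N = 289/23250 = 0.01243011.
Var(ȳ) = (1 − 0.01243011)·461100/289 = 0.98756989·1595.5017 = 1575.6695.
SE(ȳ) = √(1575.6695) = 39.6947.

39.6947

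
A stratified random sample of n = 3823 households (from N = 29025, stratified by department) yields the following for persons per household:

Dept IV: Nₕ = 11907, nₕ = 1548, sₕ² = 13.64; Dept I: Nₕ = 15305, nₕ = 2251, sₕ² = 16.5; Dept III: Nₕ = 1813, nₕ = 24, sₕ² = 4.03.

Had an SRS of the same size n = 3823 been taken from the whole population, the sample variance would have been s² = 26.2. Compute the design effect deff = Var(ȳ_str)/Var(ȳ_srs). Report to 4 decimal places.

0.6176

Var(ȳ_str) = Σ Wₕ²(1−fₕ)sₕ²/nₕ with Wₕ = Nₕ/29025:
  Dept IV: (11907/29025)²·(1−1548/11907)·13.64/1548 = 0.0012900874
  Dept I: (15305/29025)²·(1−2251/15305)·16.5/2251 = 0.0017383649
  Dept III: (1813/29025)²·(1−24/1813)·4.03/24 = 6.4648357 × 10^-4
  → Var(ȳ_str) = 0.0036749359.
Var(ȳ_srs) = (1 − 3823/29025)·26.2/3823 = 0.0059505865.
deff = 0.0036749359 / 0.0059505865 = 0.6176.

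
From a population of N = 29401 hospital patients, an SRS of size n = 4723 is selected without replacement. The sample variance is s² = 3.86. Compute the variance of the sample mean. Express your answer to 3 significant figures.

6.86 × 10^-4

Under SRS without replacement, Var(ȳ) = (1 − f)·s²/n with f = n/N = 4723/29401 = 0.16064079.
Var(ȳ) = (1 − 0.16064079)·3.86/4723 = 0.83935921·8.1727715 × 10^-4 = 6.859891 × 10^-4.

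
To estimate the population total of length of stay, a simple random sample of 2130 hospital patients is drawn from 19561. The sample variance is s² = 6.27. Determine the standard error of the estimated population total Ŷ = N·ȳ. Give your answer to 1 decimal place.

Var(Ŷ) = N²·Var(ȳ) = N²·(1 − n/N)·s²/n.
f = 2130/19561 = 0.10889014; Var(ȳ) = 0.89110986·6.27/2130 = 0.0026231262.
Var(Ŷ) = 19561² · 0.0026231262 = 1.0036939 × 10^6.
SE(Ŷ) = √(1.0036939 × 10^6) = 1001.8.

1001.8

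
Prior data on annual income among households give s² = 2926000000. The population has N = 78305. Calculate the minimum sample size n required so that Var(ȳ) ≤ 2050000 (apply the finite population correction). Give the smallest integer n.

1402

Without fpc, n₀ = s²/D = 2926000000/2050000 = 1427.3171.
With fpc, (1 − n/N)·s²/n ≤ D requires n ≥ n₀/(1 + n₀/N) = 1427.3171/(1 + 1427.3171/78305) = 1401.7662.
Rounding up, n = 1402.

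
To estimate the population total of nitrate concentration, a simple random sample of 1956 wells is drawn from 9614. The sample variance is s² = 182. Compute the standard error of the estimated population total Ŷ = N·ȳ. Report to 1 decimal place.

Var(Ŷ) = N²·Var(ȳ) = N²·(1 − n/N)·s²/n.
f = 1956/9614 = 0.20345330; Var(ȳ) = 0.79654670·182/1956 = 0.074116309.
Var(Ŷ) = 9614² · 0.074116309 = 6.850496 × 10^6.
SE(Ŷ) = √(6.850496 × 10^6) = 2617.3.

2617.3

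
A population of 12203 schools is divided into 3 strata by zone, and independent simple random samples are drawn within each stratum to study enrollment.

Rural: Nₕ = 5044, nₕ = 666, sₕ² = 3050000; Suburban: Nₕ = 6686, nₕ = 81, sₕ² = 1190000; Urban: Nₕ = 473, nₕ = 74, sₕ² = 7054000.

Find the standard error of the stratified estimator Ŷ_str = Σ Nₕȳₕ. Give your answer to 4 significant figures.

Var(Ŷ_str) = Σₕ Nₕ²(1 − fₕ)sₕ²/nₕ.
Rural: 5044²·(1 − 666/5044)·3050000/666 = 1.0112917 × 10^11.
Suburban: 6686²·(1 − 81/6686)·1190000/81 = 6.487855 × 10^11.
Urban: 473²·(1 − 74/473)·7054000/74 = 1.7990274 × 10^10.
Sum = 7.6790494 × 10^11.
SE = √(7.6790494 × 10^11) = 876300.

876300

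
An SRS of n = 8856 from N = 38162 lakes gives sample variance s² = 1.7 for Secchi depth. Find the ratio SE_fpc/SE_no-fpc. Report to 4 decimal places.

0.8763

f = n/N = 8856/38162 = 0.23206331.
SE_no-fpc = √(s²/n) = 0.013854972; SE_fpc = √((1−f)s²/n) = 0.012141389.
Ratio = √(1−f) = 0.87631997.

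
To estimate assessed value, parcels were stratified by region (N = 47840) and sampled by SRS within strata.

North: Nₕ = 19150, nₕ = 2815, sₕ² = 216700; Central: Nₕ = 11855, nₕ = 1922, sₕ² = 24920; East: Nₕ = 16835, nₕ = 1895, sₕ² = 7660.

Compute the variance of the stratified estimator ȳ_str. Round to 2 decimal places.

11.63

Var(ȳ_str) = Σₕ Wₕ²(1 − fₕ)sₕ²/nₕ with Wₕ = Nₕ/N, N = 47840.
North: Wₕ = 0.40029264; term = 0.40029264²·(1 − 0.14699739)·216700/2815 = 10.521704.
Central: Wₕ = 0.24780518; term = 0.24780518²·(1 − 0.16212569)·24920/1922 = 0.66710517.
East: Wₕ = 0.35190217; term = 0.35190217²·(1 − 0.11256311)·7660/1895 = 0.44422289.
Sum = 11.633032.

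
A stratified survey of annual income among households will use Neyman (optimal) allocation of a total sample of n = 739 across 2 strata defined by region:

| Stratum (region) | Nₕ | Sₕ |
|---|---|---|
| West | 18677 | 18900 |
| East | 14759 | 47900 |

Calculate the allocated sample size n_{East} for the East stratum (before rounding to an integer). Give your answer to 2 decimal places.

492.89

Neyman allocation: nₕ = n·NₕSₕ / Σⱼ NⱼSⱼ.
Σ NⱼSⱼ = 18677·18900 + 14759·47900 = 1.0599514 × 10^9.
n_{East} = 739·14759·47900 / (1.0599514 × 10^9) = 492.89.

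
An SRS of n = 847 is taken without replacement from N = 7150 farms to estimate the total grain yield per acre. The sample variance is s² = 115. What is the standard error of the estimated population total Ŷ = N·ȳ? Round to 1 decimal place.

2473.6

Var(Ŷ) = N²·Var(ȳ) = N²·(1 − n/N)·s²/n.
f = 847/7150 = 0.11846154; Var(ȳ) = 0.88153846·115/847 = 0.1196894.
Var(Ŷ) = 7150² · 0.1196894 = 6.1188214 × 10^6.
SE(Ŷ) = √(6.1188214 × 10^6) = 2473.6.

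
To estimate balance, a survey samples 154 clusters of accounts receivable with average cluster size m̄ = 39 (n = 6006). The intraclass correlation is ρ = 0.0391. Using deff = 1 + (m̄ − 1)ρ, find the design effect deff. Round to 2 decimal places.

2.49

deff = 1 + (39 − 1)·0.0391 = 1 + 1.4858 = 2.4858.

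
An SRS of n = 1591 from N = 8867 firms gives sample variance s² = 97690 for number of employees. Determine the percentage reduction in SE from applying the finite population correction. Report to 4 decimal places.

9.4146

f = n/N = 1591/8867 = 0.17942934.
SE_no-fpc = √(s²/n) = 7.8359195; SE_fpc = √((1−f)s²/n) = 7.0981955.
Ratio = √(1−f) = 0.90585355. Reduction = 100·(1 − 0.90585355) = 9.4146%.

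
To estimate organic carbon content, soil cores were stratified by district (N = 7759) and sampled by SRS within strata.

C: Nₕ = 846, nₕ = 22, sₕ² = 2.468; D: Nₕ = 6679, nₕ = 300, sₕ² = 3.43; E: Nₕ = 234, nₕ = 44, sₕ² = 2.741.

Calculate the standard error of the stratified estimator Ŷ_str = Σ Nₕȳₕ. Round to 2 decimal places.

Var(Ŷ_str) = Σₕ Nₕ²(1 − fₕ)sₕ²/nₕ.
C: 846²·(1 − 22/846)·2.468/22 = 78202.394.
D: 6679²·(1 − 300/6679)·3.43/300 = 487121.07.
E: 234²·(1 − 44/234)·2.741/44 = 2769.6559.
Sum = 568093.12.
SE = √(568093.12) = 753.72.

753.72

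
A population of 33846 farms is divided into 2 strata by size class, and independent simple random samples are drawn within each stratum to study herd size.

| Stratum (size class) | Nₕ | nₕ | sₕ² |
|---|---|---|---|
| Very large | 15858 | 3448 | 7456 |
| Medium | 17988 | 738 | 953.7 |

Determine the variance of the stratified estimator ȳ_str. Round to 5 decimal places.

Var(ȳ_str) = Σₕ Wₕ²(1 − fₕ)sₕ²/nₕ with Wₕ = Nₕ/N, N = 33846.
Very large: Wₕ = 0.46853395; term = 0.46853395²·(1 − 0.21742969)·7456/3448 = 0.37148744.
Medium: Wₕ = 0.53146605; term = 0.53146605²·(1 − 0.04102735)·953.7/738 = 0.35003599.
Sum = 0.72152343.

0.72152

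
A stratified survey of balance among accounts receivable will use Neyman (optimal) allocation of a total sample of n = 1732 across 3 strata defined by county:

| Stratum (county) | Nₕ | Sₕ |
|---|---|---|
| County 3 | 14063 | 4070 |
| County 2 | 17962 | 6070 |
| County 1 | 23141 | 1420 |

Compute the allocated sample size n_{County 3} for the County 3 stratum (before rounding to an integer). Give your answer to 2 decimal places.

497.84

Neyman allocation: nₕ = n·NₕSₕ / Σⱼ NⱼSⱼ.
Σ NⱼSⱼ = 14063·4070 + 17962·6070 + 23141·1420 = 1.9912597 × 10^8.
n_{County 3} = 1732·14063·4070 / (1.9912597 × 10^8) = 497.84.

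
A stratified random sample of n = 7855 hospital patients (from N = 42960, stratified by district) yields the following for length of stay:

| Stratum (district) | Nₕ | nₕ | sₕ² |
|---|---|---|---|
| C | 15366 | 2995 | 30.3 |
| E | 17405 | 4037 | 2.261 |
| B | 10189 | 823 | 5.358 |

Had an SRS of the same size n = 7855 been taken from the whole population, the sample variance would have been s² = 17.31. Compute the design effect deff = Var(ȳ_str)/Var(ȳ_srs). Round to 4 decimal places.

0.8048

Var(ȳ_str) = Σ Wₕ²(1−fₕ)sₕ²/nₕ with Wₕ = Nₕ/42960:
  C: (15366/42960)²·(1−2995/15366)·30.3/2995 = 0.0010420364
  E: (17405/42960)²·(1−4037/17405)·2.261/4037 = 7.0607971 × 10^-5
  B: (10189/42960)²·(1−823/10189)·5.358/823 = 3.366356 × 10^-4
  → Var(ȳ_str) = 0.00144928.
Var(ȳ_srs) = (1 − 7855/42960)·17.31/7855 = 0.001800759.
deff = 0.00144928 / 0.001800759 = 0.8048.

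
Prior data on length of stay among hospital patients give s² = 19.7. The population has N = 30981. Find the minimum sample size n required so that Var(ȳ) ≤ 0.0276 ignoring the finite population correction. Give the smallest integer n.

714

Without fpc, n₀ = s²/D = 19.7/0.0276 = 713.7681.
Rounding up, n = 714.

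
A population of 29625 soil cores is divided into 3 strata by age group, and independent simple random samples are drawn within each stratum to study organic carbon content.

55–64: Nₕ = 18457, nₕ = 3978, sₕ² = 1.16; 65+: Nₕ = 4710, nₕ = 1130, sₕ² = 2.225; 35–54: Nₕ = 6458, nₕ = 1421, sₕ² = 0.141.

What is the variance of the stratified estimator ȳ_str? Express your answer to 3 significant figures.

Var(ȳ_str) = Σₕ Wₕ²(1 − fₕ)sₕ²/nₕ with Wₕ = Nₕ/N, N = 29625.
55–64: Wₕ = 0.62302110; term = 0.62302110²·(1 − 0.21552798)·1.16/3978 = 8.8792477 × 10^-5.
65+: Wₕ = 0.15898734; term = 0.15898734²·(1 − 0.23991507)·2.225/1130 = 3.7830213 × 10^-5.
35–54: Wₕ = 0.21799156; term = 0.21799156²·(1 − 0.22003716)·0.141/1421 = 3.677717 × 10^-6.
Sum = 1.3030041 × 10^-4.

1.30 × 10^-4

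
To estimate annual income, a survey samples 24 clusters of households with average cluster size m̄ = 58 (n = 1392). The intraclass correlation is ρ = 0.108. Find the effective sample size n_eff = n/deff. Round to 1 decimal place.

194.5

deff = 1 + (58 − 1)·0.108 = 1 + 6.156 = 7.156.
n_eff = 1392 / 7.156 = 194.5.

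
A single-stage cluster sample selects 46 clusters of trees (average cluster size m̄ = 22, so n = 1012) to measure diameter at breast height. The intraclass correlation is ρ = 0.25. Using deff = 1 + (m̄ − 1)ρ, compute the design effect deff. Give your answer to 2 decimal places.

6.25

deff = 1 + (22 − 1)·0.25 = 1 + 5.25 = 6.25.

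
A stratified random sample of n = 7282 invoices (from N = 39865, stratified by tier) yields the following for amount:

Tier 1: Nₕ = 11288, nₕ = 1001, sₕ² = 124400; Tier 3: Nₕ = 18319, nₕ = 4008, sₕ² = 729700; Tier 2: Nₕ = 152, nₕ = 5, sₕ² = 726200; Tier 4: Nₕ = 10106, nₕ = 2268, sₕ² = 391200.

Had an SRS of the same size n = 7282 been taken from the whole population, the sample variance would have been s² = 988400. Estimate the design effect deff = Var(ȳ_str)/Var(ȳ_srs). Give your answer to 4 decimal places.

Var(ȳ_str) = Σ Wₕ²(1−fₕ)sₕ²/nₕ with Wₕ = Nₕ/39865:
  Tier 1: (11288/39865)²·(1−1001/11288)·124400/1001 = 9.0804737
  Tier 3: (18319/39865)²·(1−4008/18319)·729700/4008 = 30.033424
  Tier 2: (152/39865)²·(1−5/152)·726200/5 = 2.0420371
  Tier 4: (10106/39865)²·(1−2268/10106)·391200/2268 = 8.5971957
  → Var(ȳ_str) = 49.753131.
Var(ȳ_srs) = (1 − 7282/39865)·988400/7282 = 110.93826.
deff = 49.753131 / 110.93826 = 0.4485.

0.4485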